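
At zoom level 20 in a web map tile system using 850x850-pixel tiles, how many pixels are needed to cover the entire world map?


tiles per axis = 2^20 = 1048576
total tiles = 1048576^2 = 1099511627776
pixels per axis = 1048576 * 850 = 891289600
total pixels = 891289600^2 = 794397151068160000

794397151068160000 pixels


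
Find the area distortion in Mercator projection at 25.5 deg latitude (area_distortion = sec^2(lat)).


area_distortion = 1/cos^2(25.5) = 1.228

1.228


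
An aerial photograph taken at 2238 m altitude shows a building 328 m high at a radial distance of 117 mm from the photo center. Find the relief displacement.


d = h * r / H = 328 * 117 / 2238 = 17.15 mm

17.15 mm


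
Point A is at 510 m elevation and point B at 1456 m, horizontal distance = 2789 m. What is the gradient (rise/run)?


gradient = (1456 - 510) / 2789 = 946 / 2789 = 0.3392

0.3392


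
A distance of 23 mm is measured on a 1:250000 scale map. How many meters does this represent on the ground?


ground = 23 mm * 250000 / 1000 = 5750.0 m

5750.0 m


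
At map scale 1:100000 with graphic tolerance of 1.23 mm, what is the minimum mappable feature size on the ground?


ground = 1.23 mm * 100000 / 1000 = 123.0 m

123.0 m


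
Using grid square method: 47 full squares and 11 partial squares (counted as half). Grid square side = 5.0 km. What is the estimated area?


effective squares = 47 + 11 * 0.5 = 52.5
area = 52.5 * 25.0 = 1312.5 km^2

1312.5 km^2


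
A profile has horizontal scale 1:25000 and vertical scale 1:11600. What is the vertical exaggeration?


VE = horizontal_scale / vertical_scale = 25000 / 11600 ≈ 2.2

2.2x


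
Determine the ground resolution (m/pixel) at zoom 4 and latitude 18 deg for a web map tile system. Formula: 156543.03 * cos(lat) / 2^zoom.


res = 156543.03 * cos(18) / 2^4 = 156543.03 * 0.95105652 / 16 = 9305.08 m/pixel

9305.08 m/pixel


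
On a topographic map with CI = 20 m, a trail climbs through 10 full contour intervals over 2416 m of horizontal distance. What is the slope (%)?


elevation change = 10 * 20 = 200 m
slope = 200 / 2416 * 100 = 8.3%

8.3%


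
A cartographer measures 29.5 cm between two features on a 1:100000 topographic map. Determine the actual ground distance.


ground = 29.5 cm * 100000 / 100 = 29500.0 m = 29.5 km

29.5 km


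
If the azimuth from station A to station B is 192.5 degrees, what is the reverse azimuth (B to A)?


back azimuth = (192.5 + 180) mod 360 = 12.5 degrees

12.5 degrees


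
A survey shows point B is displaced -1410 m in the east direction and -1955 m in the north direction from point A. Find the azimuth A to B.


az = atan2(-1410, -1955) = -144.2 deg
adjusted to 0-360: 215.8 degrees

215.8 degrees


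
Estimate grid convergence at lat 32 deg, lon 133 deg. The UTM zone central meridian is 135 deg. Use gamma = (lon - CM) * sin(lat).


gamma = (133 - 135) * sin(32) = -2 * 0.529919 = -1.06 degrees

-1.06 degrees


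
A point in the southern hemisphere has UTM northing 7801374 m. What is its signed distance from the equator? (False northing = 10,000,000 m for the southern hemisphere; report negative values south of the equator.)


For southern: actual = 7801374 - 10000000 = -2198626 m

-2198626 m


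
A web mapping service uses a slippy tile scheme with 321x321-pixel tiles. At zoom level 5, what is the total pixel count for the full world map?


tiles per axis = 2^5 = 32
total tiles = 32^2 = 1024
pixels per axis = 32 * 321 = 10272
total pixels = 10272^2 = 105513984

105513984 pixels


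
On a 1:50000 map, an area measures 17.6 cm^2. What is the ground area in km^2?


ground_area = 17.6 * (50000/100)^2 = 4400000.0 m^2 = 4.4 km^2

4.4 km^2


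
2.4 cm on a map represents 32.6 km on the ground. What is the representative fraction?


ground = 32.6 km = 3260000 cm; RF denominator = ground / map = 3260000 / 2.4 ≈ 1358333; RF = 1:1358333

1:1358333


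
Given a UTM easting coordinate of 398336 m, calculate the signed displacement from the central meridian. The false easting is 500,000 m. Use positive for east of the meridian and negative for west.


displacement = 398336 - 500000 = -101664 m

-101664 m


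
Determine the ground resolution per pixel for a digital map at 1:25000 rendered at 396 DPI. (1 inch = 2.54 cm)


pixel_cm = 2.54 / 396 ≈ 0.006414 cm
ground = pixel_cm * 25000 / 100 = 2.54 * 25000 / (396 * 100) = 63500 / 39600 ≈ 1.6 m

1.6 m


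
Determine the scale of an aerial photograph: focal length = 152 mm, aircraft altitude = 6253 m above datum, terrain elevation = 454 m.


scale = f / (H - h) = 152 mm / 5799 m = 152 / 5799000 = 1:38151

1:38151


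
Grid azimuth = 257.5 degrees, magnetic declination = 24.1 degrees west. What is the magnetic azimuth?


magnetic azimuth = grid azimuth - declination (east +ve)
mag_az = 257.5 - -24.1 = 281.6 degrees

281.6 degrees


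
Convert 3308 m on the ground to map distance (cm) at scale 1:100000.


map_cm = 3308 * 100 / 100000 = 3.308 cm ≈ 3.31 cm

3.31 cm


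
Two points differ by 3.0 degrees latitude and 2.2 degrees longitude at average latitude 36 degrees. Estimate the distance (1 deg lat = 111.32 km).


dlat_km = 3.0 * 111.32 = 333.96
dlon_km = 2.2 * 111.32 * cos(36) ≈ 198.131
dist = sqrt(333.96^2 + 198.131^2) ≈ 388.3 km

388.3 km


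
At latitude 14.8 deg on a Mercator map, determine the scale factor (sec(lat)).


SF = 1 / cos(14.8) = 1 / 0.966823 = 1.034

1.034


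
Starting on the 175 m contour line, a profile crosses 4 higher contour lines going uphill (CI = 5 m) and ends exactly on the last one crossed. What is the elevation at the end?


elevation = 175 + 4 * 5 = 195 m

195 m


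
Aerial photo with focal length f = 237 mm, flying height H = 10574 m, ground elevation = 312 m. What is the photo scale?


scale = f / (H - h) = 237 mm / 10262 m = 237 / 10262000 = 1:43300

1:43300


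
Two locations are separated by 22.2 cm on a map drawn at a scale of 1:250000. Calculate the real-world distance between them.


ground = 22.2 cm * 250000 / 100 = 55500.0 m = 55.5 km

55.5 km


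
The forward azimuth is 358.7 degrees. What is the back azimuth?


back azimuth = (358.7 + 180) mod 360 = 178.7 degrees

178.7 degrees


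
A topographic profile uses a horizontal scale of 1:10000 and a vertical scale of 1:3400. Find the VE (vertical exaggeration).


VE = horizontal_scale / vertical_scale = 10000 / 3400 ≈ 2.9

2.9x


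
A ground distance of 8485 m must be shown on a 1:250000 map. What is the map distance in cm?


map_cm = 8485 * 100 / 250000 = 3.394 cm ≈ 3.39 cm

3.39 cm


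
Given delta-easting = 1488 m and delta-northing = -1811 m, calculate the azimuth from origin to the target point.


az = atan2(1488, -1811) = 140.6 deg
adjusted to 0-360: 140.6 degrees

140.6 degrees


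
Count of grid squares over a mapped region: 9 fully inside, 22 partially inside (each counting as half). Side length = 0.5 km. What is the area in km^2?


effective squares = 9 + 22 * 0.5 = 20.0
area = 20.0 * 0.25 = 5.0 km^2

5.0 km^2


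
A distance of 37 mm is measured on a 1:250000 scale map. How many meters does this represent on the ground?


ground = 37 mm * 250000 / 1000 = 9250.0 m

9250.0 m


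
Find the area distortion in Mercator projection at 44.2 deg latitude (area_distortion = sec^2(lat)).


area_distortion = 1/cos^2(44.2) = 1.946

1.946


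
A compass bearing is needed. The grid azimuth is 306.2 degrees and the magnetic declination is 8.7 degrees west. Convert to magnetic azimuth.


magnetic azimuth = grid azimuth - declination (east +ve)
mag_az = 306.2 - -8.7 = 314.9 degrees

314.9 degrees


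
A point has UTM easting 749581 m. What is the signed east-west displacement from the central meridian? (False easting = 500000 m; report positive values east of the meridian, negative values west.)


displacement = 749581 - 500000 = 249581 m

249581 m


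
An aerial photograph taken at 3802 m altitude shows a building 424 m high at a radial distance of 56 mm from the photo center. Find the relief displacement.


d = h * r / H = 424 * 56 / 3802 = 6.25 mm

6.25 mm


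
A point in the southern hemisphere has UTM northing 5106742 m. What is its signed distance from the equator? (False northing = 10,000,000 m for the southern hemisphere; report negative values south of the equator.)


For southern: actual = 5106742 - 10000000 = -4893258 m

-4893258 m


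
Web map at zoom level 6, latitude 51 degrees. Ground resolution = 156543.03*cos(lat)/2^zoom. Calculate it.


res = 156543.03 * cos(51) / 2^6 = 156543.03 * 0.62932039 / 64 = 1539.31 m/pixel

1539.31 m/pixel


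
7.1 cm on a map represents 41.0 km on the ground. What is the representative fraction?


ground = 41.0 km = 4100000 cm; RF denominator = ground / map = 4100000 / 7.1 ≈ 577465; RF = 1:577465

1:577465


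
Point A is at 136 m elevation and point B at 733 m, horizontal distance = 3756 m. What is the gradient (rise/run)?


gradient = (733 - 136) / 3756 = 597 / 3756 = 0.1589

0.1589


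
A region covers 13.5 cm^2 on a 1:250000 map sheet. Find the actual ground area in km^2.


ground_area = 13.5 * (250000/100)^2 = 84375000.0 m^2 = 84.375 km^2

84.375 km^2


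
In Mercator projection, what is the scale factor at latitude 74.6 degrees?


SF = 1 / cos(74.6) = 1 / 0.265556 = 3.766

3.766


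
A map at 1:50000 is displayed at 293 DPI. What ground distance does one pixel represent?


pixel_cm = 2.54 / 293 ≈ 0.008669 cm
ground = pixel_cm * 50000 / 100 = 2.54 * 50000 / (293 * 100) = 127000 / 29300 ≈ 4.33 m

4.33 m


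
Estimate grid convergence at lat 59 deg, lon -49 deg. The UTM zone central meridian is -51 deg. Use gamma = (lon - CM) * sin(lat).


gamma = (-49 - -51) * sin(59) = 2 * 0.857167 = 1.714 degrees

1.714 degrees


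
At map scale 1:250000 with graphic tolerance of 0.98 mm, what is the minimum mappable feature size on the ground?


ground = 0.98 mm * 250000 / 1000 = 245.0 m

245.0 m


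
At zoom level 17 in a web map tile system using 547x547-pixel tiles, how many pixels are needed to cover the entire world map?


tiles per axis = 2^17 = 131072
total tiles = 131072^2 = 17179869184
pixels per axis = 131072 * 547 = 71696384
total pixels = 71696384^2 = 5140371478675456

5140371478675456 pixels


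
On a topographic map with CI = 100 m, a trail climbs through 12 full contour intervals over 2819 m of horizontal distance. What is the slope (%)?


elevation change = 12 * 100 = 1200 m
slope = 1200 / 2819 * 100 = 42.6%

42.6%


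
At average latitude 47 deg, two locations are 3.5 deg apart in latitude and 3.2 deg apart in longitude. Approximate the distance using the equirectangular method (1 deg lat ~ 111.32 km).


dlat_km = 3.5 * 111.32 = 389.62
dlon_km = 3.2 * 111.32 * cos(47) ≈ 242.944
dist = sqrt(389.62^2 + 242.944^2) ≈ 459.2 km

459.2 km


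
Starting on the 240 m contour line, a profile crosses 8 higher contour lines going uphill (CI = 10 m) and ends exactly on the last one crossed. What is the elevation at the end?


elevation = 240 + 8 * 10 = 320 m

320 m


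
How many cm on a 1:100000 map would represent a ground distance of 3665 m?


map_cm = 3665 * 100 / 100000 = 3.665 cm ≈ 3.67 cm

3.67 cm


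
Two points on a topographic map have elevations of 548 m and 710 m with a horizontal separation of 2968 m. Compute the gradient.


gradient = (710 - 548) / 2968 = 162 / 2968 = 0.0546

0.0546


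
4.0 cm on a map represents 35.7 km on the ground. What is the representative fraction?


ground = 35.7 km = 3570000 cm; RF denominator = ground / map = 3570000 / 4.0 = 892500; RF = 1:892500

1:892500


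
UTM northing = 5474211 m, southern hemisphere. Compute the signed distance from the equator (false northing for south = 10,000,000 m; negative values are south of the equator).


For southern: actual = 5474211 - 10000000 = -4525789 m

-4525789 m


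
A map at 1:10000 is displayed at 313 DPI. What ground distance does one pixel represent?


pixel_cm = 2.54 / 313 ≈ 0.008115 cm
ground = pixel_cm * 10000 / 100 = 2.54 * 10000 / (313 * 100) = 25400 / 31300 ≈ 0.81 m

0.81 m


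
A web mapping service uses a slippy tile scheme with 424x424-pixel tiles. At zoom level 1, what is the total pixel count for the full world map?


tiles per axis = 2^1 = 2
total tiles = 2^2 = 4
pixels per axis = 2 * 424 = 848
total pixels = 848^2 = 719104

719104 pixels


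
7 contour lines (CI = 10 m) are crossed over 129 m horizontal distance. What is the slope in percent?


elevation change = 7 * 10 = 70 m
slope = 70 / 129 * 100 = 54.3%

54.3%


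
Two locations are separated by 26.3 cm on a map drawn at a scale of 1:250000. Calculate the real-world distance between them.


ground = 26.3 cm * 250000 / 100 = 65750.0 m = 65.75 km

65.75 km


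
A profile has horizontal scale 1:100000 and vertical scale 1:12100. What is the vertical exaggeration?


VE = horizontal_scale / vertical_scale = 100000 / 12100 ≈ 8.3

8.3x


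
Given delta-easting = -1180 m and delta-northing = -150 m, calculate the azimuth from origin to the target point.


az = atan2(-1180, -150) = -97.2 deg
adjusted to 0-360: 262.8 degrees

262.8 degrees


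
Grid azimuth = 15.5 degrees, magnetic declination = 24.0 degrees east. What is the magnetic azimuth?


magnetic azimuth = grid azimuth - declination (east +ve)
mag_az = 15.5 - 24.0 = 351.5 degrees

351.5 degrees


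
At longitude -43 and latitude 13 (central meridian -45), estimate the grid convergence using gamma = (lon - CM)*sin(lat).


gamma = (-43 - -45) * sin(13) = 2 * 0.224951 = 0.45 degrees

0.45 degrees


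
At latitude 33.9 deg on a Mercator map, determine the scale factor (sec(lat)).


SF = 1 / cos(33.9) = 1 / 0.830012 = 1.205

1.205


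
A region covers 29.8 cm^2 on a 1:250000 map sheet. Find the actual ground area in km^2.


ground_area = 29.8 * (250000/100)^2 = 186250000.0 m^2 = 186.25 km^2

186.25 km^2


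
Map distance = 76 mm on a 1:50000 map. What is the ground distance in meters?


ground = 76 mm * 50000 / 1000 = 3800.0 m

3800.0 m


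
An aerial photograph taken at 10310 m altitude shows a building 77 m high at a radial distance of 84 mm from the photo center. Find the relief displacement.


d = h * r / H = 77 * 84 / 10310 = 0.63 mm

0.63 mm


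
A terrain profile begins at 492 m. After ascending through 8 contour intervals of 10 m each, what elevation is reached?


elevation = 492 + 8 * 10 = 572 m

572 m


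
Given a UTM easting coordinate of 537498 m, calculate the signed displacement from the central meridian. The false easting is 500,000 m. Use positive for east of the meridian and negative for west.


displacement = 537498 - 500000 = 37498 m

37498 m


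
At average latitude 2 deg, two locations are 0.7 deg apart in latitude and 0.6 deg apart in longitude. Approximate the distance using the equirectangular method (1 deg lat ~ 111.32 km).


dlat_km = 0.7 * 111.32 = 77.924
dlon_km = 0.6 * 111.32 * cos(2) ≈ 66.751
dist = sqrt(77.924^2 + 66.751^2) ≈ 102.6 km

102.6 km


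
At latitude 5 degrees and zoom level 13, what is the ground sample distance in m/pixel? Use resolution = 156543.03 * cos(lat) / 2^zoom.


res = 156543.03 * cos(5) / 2^13 = 156543.03 * 0.9961947 / 8192 = 19.04 m/pixel

19.04 m/pixel


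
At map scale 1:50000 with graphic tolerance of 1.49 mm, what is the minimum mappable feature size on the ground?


ground = 1.49 mm * 50000 / 1000 = 74.5 m

74.5 m


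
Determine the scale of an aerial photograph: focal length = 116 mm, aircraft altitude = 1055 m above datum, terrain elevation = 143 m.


scale = f / (H - h) = 116 mm / 912 m = 116 / 912000 = 1:7862

1:7862


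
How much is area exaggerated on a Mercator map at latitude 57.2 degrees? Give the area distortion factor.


area_distortion = 1/cos^2(57.2) = 3.408

3.408


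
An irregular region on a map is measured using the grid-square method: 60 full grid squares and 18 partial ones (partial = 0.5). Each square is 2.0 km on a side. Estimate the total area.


effective squares = 60 + 18 * 0.5 = 69.0
area = 69.0 * 4.0 = 276.0 km^2

276.0 km^2


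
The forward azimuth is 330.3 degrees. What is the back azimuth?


back azimuth = (330.3 + 180) mod 360 = 150.3 degrees

150.3 degrees


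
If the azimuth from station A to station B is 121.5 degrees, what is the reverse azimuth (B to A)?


back azimuth = (121.5 + 180) mod 360 = 301.5 degrees

301.5 degrees


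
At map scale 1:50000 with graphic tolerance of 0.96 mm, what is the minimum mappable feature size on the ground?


ground = 0.96 mm * 50000 / 1000 = 48.0 m

48.0 m


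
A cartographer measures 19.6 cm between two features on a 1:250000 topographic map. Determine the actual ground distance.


ground = 19.6 cm * 250000 / 100 = 49000.0 m = 49.0 km

49.0 km


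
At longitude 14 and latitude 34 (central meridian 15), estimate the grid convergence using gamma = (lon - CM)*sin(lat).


gamma = (14 - 15) * sin(34) = -1 * 0.559193 = -0.559 degrees

-0.559 degrees


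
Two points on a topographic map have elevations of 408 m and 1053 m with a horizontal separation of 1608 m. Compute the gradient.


gradient = (1053 - 408) / 1608 = 645 / 1608 = 0.4011

0.4011


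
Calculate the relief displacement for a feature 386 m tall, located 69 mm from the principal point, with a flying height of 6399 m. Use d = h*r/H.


d = h * r / H = 386 * 69 / 6399 = 4.16 mm

4.16 mm


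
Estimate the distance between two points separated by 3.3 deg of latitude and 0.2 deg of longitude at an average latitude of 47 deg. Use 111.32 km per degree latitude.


dlat_km = 3.3 * 111.32 = 367.356
dlon_km = 0.2 * 111.32 * cos(47) ≈ 15.184
dist = sqrt(367.356^2 + 15.184^2) ≈ 367.7 km

367.7 km


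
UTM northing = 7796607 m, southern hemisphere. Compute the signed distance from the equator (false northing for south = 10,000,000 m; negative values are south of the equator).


For southern: actual = 7796607 - 10000000 = -2203393 m

-2203393 m


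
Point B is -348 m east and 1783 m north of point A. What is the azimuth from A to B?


az = atan2(-348, 1783) = -11.0 deg
adjusted to 0-360: 349.0 degrees

349.0 degrees


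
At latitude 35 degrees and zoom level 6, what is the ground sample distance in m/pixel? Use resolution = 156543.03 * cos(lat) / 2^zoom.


res = 156543.03 * cos(35) / 2^6 = 156543.03 * 0.81915204 / 64 = 2003.63 m/pixel

2003.63 m/pixel


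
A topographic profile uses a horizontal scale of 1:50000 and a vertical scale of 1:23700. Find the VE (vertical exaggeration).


VE = horizontal_scale / vertical_scale = 50000 / 23700 ≈ 2.1

2.1x


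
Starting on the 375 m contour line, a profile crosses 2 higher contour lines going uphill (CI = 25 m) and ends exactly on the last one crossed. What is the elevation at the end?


elevation = 375 + 2 * 25 = 425 m

425 m


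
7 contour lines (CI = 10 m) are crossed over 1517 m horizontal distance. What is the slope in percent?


elevation change = 7 * 10 = 70 m
slope = 70 / 1517 * 100 = 4.6%

4.6%


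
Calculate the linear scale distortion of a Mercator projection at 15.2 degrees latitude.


SF = 1 / cos(15.2) = 1 / 0.965016 = 1.036

1.036


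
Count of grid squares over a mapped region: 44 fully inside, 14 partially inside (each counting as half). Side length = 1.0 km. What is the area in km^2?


effective squares = 44 + 14 * 0.5 = 51.0
area = 51.0 * 1.0 = 51.0 km^2

51.0 km^2


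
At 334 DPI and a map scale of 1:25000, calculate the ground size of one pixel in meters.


pixel_cm = 2.54 / 334 ≈ 0.007605 cm
ground = pixel_cm * 25000 / 100 = 2.54 * 25000 / (334 * 100) = 63500 / 33400 ≈ 1.9 m

1.9 m


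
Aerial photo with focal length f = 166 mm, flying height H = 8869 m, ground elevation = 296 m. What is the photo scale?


scale = f / (H - h) = 166 mm / 8573 m = 166 / 8573000 = 1:51645

1:51645


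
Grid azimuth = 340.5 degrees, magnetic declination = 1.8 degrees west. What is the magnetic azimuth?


magnetic azimuth = grid azimuth - declination (east +ve)
mag_az = 340.5 - -1.8 = 342.3 degrees

342.3 degrees


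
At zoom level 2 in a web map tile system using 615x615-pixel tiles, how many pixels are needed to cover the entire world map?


tiles per axis = 2^2 = 4
total tiles = 4^2 = 16
pixels per axis = 4 * 615 = 2460
total pixels = 2460^2 = 6051600

6051600 pixels


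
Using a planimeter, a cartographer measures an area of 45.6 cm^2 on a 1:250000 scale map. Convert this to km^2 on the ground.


ground_area = 45.6 * (250000/100)^2 = 285000000.0 m^2 = 285.0 km^2

285.0 km^2


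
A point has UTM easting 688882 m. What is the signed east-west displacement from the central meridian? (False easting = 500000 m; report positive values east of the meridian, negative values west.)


displacement = 688882 - 500000 = 188882 m

188882 m


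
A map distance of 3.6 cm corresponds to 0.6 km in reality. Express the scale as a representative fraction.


ground = 0.6 km = 60000 cm; RF denominator = ground / map = 60000 / 3.6 ≈ 16667; RF = 1:16667

1:16667


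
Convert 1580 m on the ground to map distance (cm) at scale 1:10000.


map_cm = 1580 * 100 / 10000 = 15.8 cm

15.8 cm


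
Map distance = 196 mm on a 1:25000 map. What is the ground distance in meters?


ground = 196 mm * 25000 / 1000 = 4900.0 m

4900.0 m


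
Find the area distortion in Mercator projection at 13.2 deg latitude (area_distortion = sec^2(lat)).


area_distortion = 1/cos^2(13.2) = 1.055

1.055


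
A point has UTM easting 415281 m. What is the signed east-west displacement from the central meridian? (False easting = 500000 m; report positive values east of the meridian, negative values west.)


displacement = 415281 - 500000 = -84719 m

-84719 m


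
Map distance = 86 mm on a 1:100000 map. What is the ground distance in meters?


ground = 86 mm * 100000 / 1000 = 8600.0 m

8600.0 m


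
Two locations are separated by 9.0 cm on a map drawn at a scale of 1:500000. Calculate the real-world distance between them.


ground = 9.0 cm * 500000 / 100 = 45000.0 m = 45.0 km

45.0 km


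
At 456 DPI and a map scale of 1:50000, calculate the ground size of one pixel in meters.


pixel_cm = 2.54 / 456 ≈ 0.00557 cm
ground = pixel_cm * 50000 / 100 = 2.54 * 50000 / (456 * 100) = 127000 / 45600 ≈ 2.79 m

2.79 m


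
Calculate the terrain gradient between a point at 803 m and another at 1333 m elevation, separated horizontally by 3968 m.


gradient = (1333 - 803) / 3968 = 530 / 3968 = 0.1336

0.1336


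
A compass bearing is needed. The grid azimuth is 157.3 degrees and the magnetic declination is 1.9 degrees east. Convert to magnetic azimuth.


magnetic azimuth = grid azimuth - declination (east +ve)
mag_az = 157.3 - 1.9 = 155.4 degrees

155.4 degrees


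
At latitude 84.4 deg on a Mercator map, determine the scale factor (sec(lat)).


SF = 1 / cos(84.4) = 1 / 0.097583 = 10.248

10.248


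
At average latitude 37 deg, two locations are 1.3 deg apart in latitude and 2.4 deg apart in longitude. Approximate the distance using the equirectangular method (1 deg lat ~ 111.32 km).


dlat_km = 1.3 * 111.32 = 144.716
dlon_km = 2.4 * 111.32 * cos(37) ≈ 213.37
dist = sqrt(144.716^2 + 213.37^2) ≈ 257.8 km

257.8 km


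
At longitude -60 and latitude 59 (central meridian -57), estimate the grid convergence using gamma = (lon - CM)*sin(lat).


gamma = (-60 - -57) * sin(59) = -3 * 0.857167 = -2.572 degrees

-2.572 degrees


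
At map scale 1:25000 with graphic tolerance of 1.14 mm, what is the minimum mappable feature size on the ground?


ground = 1.14 mm * 25000 / 1000 = 28.5 m

28.5 m


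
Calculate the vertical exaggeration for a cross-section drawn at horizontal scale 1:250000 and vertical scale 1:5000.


VE = horizontal_scale / vertical_scale = 250000 / 5000 = 50.0

50.0x


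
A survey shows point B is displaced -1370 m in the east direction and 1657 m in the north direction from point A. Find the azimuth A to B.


az = atan2(-1370, 1657) = -39.6 deg
adjusted to 0-360: 320.4 degrees

320.4 degrees


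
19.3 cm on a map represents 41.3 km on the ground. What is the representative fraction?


ground = 41.3 km = 4130000 cm; RF denominator = ground / map = 4130000 / 19.3 ≈ 213990; RF = 1:213990

1:213990


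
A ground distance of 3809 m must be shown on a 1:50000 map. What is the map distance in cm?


map_cm = 3809 * 100 / 50000 = 7.618 cm ≈ 7.62 cm

7.62 cm


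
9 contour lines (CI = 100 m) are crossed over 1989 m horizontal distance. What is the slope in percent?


elevation change = 9 * 100 = 900 m
slope = 900 / 1989 * 100 = 45.2%

45.2%


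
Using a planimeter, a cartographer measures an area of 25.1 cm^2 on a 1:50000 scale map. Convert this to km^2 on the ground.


ground_area = 25.1 * (50000/100)^2 = 6275000.0 m^2 = 6.275 km^2

6.275 km^2


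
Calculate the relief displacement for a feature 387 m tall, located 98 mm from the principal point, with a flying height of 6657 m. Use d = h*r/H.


d = h * r / H = 387 * 98 / 6657 = 5.7 mm

5.7 mm


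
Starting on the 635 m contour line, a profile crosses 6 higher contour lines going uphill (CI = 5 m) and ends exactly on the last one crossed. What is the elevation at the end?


elevation = 635 + 6 * 5 = 665 m

665 m


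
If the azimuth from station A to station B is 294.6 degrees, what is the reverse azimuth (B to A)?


back azimuth = (294.6 + 180) mod 360 = 114.6 degrees

114.6 degrees


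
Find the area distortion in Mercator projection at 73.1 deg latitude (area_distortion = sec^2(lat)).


area_distortion = 1/cos^2(73.1) = 11.833

11.833


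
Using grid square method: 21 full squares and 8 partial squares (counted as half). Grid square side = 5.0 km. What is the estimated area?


effective squares = 21 + 8 * 0.5 = 25.0
area = 25.0 * 25.0 = 625.0 km^2

625.0 km^2


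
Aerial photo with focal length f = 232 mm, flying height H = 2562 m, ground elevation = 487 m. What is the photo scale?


scale = f / (H - h) = 232 mm / 2075 m = 232 / 2075000 = 1:8944

1:8944


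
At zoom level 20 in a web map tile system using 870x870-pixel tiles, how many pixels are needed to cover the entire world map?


tiles per axis = 2^20 = 1048576
total tiles = 1048576^2 = 1099511627776
pixels per axis = 1048576 * 870 = 912261120
total pixels = 912261120^2 = 832220351063654400

832220351063654400 pixels


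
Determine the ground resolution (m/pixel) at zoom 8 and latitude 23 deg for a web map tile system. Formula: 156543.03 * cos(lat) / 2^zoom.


res = 156543.03 * cos(23) / 2^8 = 156543.03 * 0.92050485 / 256 = 562.89 m/pixel

562.89 m/pixel


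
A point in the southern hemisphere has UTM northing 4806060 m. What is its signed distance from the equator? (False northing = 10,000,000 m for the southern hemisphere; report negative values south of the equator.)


For southern: actual = 4806060 - 10000000 = -5193940 m

-5193940 m


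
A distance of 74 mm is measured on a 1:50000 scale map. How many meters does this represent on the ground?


ground = 74 mm * 50000 / 1000 = 3700.0 m

3700.0 m


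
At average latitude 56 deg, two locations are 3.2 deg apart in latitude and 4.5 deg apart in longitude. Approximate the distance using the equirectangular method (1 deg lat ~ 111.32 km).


dlat_km = 3.2 * 111.32 = 356.224
dlon_km = 4.5 * 111.32 * cos(56) ≈ 280.122
dist = sqrt(356.224^2 + 280.122^2) ≈ 453.2 km

453.2 km


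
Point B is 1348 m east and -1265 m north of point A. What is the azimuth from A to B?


az = atan2(1348, -1265) = 133.2 deg
adjusted to 0-360: 133.2 degrees

133.2 degrees


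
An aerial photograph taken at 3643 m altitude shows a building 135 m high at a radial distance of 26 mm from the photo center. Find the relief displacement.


d = h * r / H = 135 * 26 / 3643 = 0.96 mm

0.96 mm


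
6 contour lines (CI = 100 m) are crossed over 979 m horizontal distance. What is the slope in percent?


elevation change = 6 * 100 = 600 m
slope = 600 / 979 * 100 = 61.3%

61.3%


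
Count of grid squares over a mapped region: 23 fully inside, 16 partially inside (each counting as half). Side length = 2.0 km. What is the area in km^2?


effective squares = 23 + 16 * 0.5 = 31.0
area = 31.0 * 4.0 = 124.0 km^2

124.0 km^2


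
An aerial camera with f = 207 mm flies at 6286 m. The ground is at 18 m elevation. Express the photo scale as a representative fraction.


scale = f / (H - h) = 207 mm / 6268 m = 207 / 6268000 = 1:30280

1:30280


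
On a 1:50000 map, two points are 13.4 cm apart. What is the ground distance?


ground = 13.4 cm * 50000 / 100 = 6700.0 m = 6.7 km

6.7 km


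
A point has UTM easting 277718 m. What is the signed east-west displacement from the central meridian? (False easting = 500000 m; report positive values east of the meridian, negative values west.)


displacement = 277718 - 500000 = -222282 m

-222282 m


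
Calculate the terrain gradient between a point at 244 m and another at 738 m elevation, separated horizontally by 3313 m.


gradient = (738 - 244) / 3313 = 494 / 3313 = 0.1491

0.1491


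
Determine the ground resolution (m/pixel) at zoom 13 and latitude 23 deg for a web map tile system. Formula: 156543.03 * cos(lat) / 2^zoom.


res = 156543.03 * cos(23) / 2^13 = 156543.03 * 0.92050485 / 8192 = 17.59 m/pixel

17.59 m/pixel


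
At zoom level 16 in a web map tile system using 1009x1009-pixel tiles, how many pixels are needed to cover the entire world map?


tiles per axis = 2^16 = 65536
total tiles = 65536^2 = 4294967296
pixels per axis = 65536 * 1009 = 66125824
total pixels = 66125824^2 = 4372624599678976

4372624599678976 pixels


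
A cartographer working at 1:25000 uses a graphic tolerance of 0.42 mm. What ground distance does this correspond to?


ground = 0.42 mm * 25000 / 1000 = 10.5 m

10.5 m


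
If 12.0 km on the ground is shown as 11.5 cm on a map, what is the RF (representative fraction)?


ground = 12.0 km = 1200000 cm; RF denominator = ground / map = 1200000 / 11.5 ≈ 104348; RF = 1:104348

1:104348


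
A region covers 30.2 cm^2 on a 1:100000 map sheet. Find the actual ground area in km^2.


ground_area = 30.2 * (100000/100)^2 = 30200000.0 m^2 = 30.2 km^2

30.2 km^2


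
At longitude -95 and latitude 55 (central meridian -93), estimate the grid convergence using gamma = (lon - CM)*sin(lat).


gamma = (-95 - -93) * sin(55) = -2 * 0.819152 = -1.638 degrees

-1.638 degrees


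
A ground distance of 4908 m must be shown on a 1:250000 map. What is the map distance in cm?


map_cm = 4908 * 100 / 250000 = 1.9632 cm ≈ 1.96 cm

1.96 cm


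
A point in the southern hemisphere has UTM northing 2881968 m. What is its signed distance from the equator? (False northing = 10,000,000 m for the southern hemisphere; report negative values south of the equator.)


For southern: actual = 2881968 - 10000000 = -7118032 m

-7118032 m


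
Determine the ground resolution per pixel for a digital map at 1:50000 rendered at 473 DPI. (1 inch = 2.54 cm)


pixel_cm = 2.54 / 473 ≈ 0.00537 cm
ground = pixel_cm * 50000 / 100 = 2.54 * 50000 / (473 * 100) = 127000 / 47300 ≈ 2.68 m

2.68 m


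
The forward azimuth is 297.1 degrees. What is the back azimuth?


back azimuth = (297.1 + 180) mod 360 = 117.1 degrees

117.1 degrees


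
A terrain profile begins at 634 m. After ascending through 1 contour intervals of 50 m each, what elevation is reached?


elevation = 634 + 1 * 50 = 684 m

684 m


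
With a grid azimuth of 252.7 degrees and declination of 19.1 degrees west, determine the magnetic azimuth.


magnetic azimuth = grid azimuth - declination (east +ve)
mag_az = 252.7 - -19.1 = 271.8 degrees

271.8 degrees


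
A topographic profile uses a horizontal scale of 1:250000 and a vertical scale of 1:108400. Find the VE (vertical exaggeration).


VE = horizontal_scale / vertical_scale = 250000 / 108400 ≈ 2.3

2.3x


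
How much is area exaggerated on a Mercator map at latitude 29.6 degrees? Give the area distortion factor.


area_distortion = 1/cos^2(29.6) = 1.323

1.323


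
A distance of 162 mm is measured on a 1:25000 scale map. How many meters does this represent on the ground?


ground = 162 mm * 25000 / 1000 = 4050.0 m

4050.0 m


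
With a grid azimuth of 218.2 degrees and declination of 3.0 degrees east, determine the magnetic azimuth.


magnetic azimuth = grid azimuth - declination (east +ve)
mag_az = 218.2 - 3.0 = 215.2 degrees

215.2 degrees


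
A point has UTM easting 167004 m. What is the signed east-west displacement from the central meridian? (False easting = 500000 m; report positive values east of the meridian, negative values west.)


displacement = 167004 - 500000 = -332996 m

-332996 m


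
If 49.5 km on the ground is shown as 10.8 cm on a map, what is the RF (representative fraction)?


ground = 49.5 km = 4950000 cm; RF denominator = ground / map = 4950000 / 10.8 ≈ 458333; RF = 1:458333

1:458333


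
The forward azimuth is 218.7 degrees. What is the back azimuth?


back azimuth = (218.7 + 180) mod 360 = 38.7 degrees

38.7 degrees


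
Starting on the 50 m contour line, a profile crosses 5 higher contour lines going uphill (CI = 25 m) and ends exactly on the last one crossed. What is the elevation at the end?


elevation = 50 + 5 * 25 = 175 m

175 m


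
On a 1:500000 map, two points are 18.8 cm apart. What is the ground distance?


ground = 18.8 cm * 500000 / 100 = 94000.0 m = 94.0 km

94.0 km


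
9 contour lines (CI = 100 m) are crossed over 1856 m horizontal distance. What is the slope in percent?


elevation change = 9 * 100 = 900 m
slope = 900 / 1856 * 100 = 48.5%

48.5%


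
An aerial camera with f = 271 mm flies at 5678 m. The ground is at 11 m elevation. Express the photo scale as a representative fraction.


scale = f / (H - h) = 271 mm / 5667 m = 271 / 5667000 = 1:20911

1:20911


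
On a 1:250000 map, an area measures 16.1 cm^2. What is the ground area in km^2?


ground_area = 16.1 * (250000/100)^2 = 100625000.0 m^2 = 100.625 km^2

100.625 km^2


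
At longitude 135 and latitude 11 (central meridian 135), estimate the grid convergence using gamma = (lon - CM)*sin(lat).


gamma = (135 - 135) * sin(11) = 0 * 0.190809 = 0.0 degrees

0.0 degrees


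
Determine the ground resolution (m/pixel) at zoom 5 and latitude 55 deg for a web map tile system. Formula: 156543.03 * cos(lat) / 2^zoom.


res = 156543.03 * cos(55) / 2^5 = 156543.03 * 0.57357644 / 32 = 2805.92 m/pixel

2805.92 m/pixel


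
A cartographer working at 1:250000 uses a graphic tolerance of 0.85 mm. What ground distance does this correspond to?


ground = 0.85 mm * 250000 / 1000 = 212.5 m

212.5 m


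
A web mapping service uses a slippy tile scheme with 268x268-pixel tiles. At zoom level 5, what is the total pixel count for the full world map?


tiles per axis = 2^5 = 32
total tiles = 32^2 = 1024
pixels per axis = 32 * 268 = 8576
total pixels = 8576^2 = 73547776

73547776 pixels


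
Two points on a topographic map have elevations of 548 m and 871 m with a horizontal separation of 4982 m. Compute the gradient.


gradient = (871 - 548) / 4982 = 323 / 4982 = 0.0648

0.0648


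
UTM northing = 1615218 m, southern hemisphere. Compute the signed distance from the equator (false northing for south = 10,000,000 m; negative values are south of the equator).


For southern: actual = 1615218 - 10000000 = -8384782 m

-8384782 m


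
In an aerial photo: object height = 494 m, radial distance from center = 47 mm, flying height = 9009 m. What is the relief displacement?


d = h * r / H = 494 * 47 / 9009 = 2.58 mm

2.58 mm


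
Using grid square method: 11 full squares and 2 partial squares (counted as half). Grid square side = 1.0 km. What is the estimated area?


effective squares = 11 + 2 * 0.5 = 12.0
area = 12.0 * 1.0 = 12.0 km^2

12.0 km^2


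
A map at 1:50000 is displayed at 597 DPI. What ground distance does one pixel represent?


pixel_cm = 2.54 / 597 ≈ 0.004255 cm
ground = pixel_cm * 50000 / 100 = 2.54 * 50000 / (597 * 100) = 127000 / 59700 ≈ 2.13 m

2.13 m


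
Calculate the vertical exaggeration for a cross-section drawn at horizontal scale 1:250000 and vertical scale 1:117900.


VE = horizontal_scale / vertical_scale = 250000 / 117900 ≈ 2.1

2.1x


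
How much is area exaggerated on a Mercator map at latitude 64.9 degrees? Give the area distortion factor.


area_distortion = 1/cos^2(64.9) = 5.557

5.557


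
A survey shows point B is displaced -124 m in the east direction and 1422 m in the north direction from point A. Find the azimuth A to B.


az = atan2(-124, 1422) = -5.0 deg
adjusted to 0-360: 355.0 degrees

355.0 degrees


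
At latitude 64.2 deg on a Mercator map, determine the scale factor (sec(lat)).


SF = 1 / cos(64.2) = 1 / 0.435231 = 2.298

2.298


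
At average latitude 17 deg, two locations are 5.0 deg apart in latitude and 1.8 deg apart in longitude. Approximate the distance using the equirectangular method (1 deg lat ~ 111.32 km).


dlat_km = 5.0 * 111.32 = 556.6
dlon_km = 1.8 * 111.32 * cos(17) ≈ 191.621
dist = sqrt(556.6^2 + 191.621^2) ≈ 588.7 km

588.7 km


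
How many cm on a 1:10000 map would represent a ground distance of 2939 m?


map_cm = 2939 * 100 / 10000 = 29.39 cm

29.39 cm


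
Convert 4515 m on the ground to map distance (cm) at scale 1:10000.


map_cm = 4515 * 100 / 10000 = 45.15 cm

45.15 cm


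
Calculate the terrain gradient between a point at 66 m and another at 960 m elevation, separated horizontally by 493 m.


gradient = (960 - 66) / 493 = 894 / 493 = 1.8134

1.8134


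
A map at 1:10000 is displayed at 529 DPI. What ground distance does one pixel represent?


pixel_cm = 2.54 / 529 ≈ 0.004802 cm
ground = pixel_cm * 10000 / 100 = 2.54 * 10000 / (529 * 100) = 25400 / 52900 ≈ 0.48 m

0.48 m


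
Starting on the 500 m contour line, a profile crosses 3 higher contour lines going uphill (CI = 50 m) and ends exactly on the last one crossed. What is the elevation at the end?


elevation = 500 + 3 * 50 = 650 m

650 m


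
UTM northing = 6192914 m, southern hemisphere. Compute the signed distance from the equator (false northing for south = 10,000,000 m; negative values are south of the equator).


For southern: actual = 6192914 - 10000000 = -3807086 m

-3807086 m


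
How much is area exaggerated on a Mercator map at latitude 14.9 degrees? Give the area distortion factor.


area_distortion = 1/cos^2(14.9) = 1.071

1.071


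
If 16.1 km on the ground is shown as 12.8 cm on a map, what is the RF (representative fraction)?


ground = 16.1 km = 1610000 cm; RF denominator = ground / map = 1610000 / 12.8 ≈ 125781; RF = 1:125781

1:125781


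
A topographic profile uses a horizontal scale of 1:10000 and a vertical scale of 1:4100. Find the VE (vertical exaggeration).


VE = horizontal_scale / vertical_scale = 10000 / 4100 ≈ 2.4

2.4x


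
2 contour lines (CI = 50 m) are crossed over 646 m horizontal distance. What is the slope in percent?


elevation change = 2 * 50 = 100 m
slope = 100 / 646 * 100 = 15.5%

15.5%


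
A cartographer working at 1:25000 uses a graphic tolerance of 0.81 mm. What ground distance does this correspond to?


ground = 0.81 mm * 25000 / 1000 = 20.25 m

20.25 m
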